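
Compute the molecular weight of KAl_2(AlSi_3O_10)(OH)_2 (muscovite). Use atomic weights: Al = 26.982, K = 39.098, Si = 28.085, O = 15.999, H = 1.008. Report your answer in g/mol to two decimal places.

398.30 g/mol

M = 1*39.098 + 3*26.982 + 3*28.085 + 12*15.999 + 2*1.008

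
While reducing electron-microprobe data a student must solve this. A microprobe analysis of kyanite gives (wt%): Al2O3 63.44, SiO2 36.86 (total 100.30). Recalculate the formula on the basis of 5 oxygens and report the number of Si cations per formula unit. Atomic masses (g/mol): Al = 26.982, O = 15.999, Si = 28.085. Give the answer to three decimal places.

0.992 Si apfu

Al2O3 (M=101.961): mol = 0.62220; Al = 1.24440, O = 1.86660.
SiO2 (M=60.083): mol = 0.61348; Si = 0.61348, O = 1.22696.
ΣO = 3.09356; factor = 5/ΣO = 1.61626.
Si apfu = 0.61348 × 1.61626 = 0.992.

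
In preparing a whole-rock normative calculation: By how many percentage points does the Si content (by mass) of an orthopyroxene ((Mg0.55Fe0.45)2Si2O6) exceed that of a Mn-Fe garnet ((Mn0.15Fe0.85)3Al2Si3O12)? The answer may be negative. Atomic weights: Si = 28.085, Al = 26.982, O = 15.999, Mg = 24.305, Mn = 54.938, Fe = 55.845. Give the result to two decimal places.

M((Mg0.55Fe0.45)2Si2O6) = 229.160 g/mol, so wt% Si = 56.170/229.160 × 100 = 24.51%.
M((Mn0.15Fe0.85)3Al2Si3O12) = 497.334 g/mol, so wt% Si = 84.255/497.334 × 100 = 16.94%.
24.51 − 16.94 = 7.57 pp.

7.57 percentage points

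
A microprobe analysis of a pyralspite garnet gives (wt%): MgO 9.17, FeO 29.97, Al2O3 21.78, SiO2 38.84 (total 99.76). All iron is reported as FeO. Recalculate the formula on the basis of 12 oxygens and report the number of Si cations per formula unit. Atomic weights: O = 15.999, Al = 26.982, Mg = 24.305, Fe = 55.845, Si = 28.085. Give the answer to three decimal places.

3.009 Si apfu

9.17 wt% MgO ÷ 40.304 g/mol = 0.22752 mol, giving 0.22752 Mg and 0.22752 O.
29.97 wt% FeO ÷ 71.844 g/mol = 0.41715 mol, giving 0.41715 Fe and 0.41715 O.
21.78 wt% Al2O3 ÷ 101.961 g/mol = 0.21361 mol, giving 0.42722 Al and 0.64083 O.
38.84 wt% SiO2 ÷ 60.083 g/mol = 0.64644 mol, giving 0.64644 Si and 1.29288 O.
Oxygen sums to 2.57838; scaling by 12/2.57838 = 4.65409 puts the formula on 12 O.
Si: 0.64644 × 4.65409 = 3.009 atoms per formula unit.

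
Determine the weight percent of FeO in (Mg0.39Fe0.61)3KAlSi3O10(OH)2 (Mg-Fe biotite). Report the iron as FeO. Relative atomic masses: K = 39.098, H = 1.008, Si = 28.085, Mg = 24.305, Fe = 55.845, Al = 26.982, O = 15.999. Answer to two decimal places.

Molar mass of (Mg0.39Fe0.61)3KAlSi3O10(OH)2 = 1.17·24.305 + 1.83·55.845 + 1·39.098 + 1·26.982 + 3·28.085 + 12·15.999 + 2·1.008 = 474.972 g/mol.
Each formula unit contains 1.83 Fe, equivalent to 1.83/1 = 1.8300 mol FeO.
M(FeO) = 1×55.845 + 1×15.999 = 71.844 g/mol.
Mass of FeO per formula unit = 1.8300 × 71.844 = 131.475 g.
FeO wt% = 131.475 / 474.972 × 100 = 27.68%.

27.68 wt%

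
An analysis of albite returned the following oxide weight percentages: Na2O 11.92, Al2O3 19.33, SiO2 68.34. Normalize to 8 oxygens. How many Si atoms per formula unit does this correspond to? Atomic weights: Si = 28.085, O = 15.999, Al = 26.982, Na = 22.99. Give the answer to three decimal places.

Na2O (M=61.979): mol = 0.19232; Na = 0.38464, O = 0.19232.
Al2O3 (M=101.961): mol = 0.18958; Al = 0.37916, O = 0.56874.
SiO2 (M=60.083): mol = 1.13743; Si = 1.13743, O = 2.27486.
ΣO = 3.03592; factor = 8/ΣO = 2.63512.
Si apfu = 1.13743 × 2.63512 = 2.997.

2.997 Si apfu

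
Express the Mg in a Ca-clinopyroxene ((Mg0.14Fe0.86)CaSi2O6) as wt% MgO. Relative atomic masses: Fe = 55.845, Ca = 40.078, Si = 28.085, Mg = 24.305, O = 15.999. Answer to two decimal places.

M((Mg0.14Fe0.86)CaSi2O6) = 243.671 g/mol; M(MgO) = 40.304 g/mol.
Moles MgO per formula unit = 0.14 Mg ÷ 1 = 0.1400.
MgO fraction = (0.1400 × 40.304) / 243.671 = 5.643/243.671 = 0.0232.

2.32 wt%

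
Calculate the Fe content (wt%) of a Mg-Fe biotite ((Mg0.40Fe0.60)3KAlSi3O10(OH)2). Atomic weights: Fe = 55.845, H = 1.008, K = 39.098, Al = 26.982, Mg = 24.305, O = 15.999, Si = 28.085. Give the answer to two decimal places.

21.21 wt%

Molar mass of (Mg0.40Fe0.60)3KAlSi3O10(OH)2: 1.20·24.305 + 1.80·55.845 + 1·39.098 + 1·26.982 + 3·28.085 + 12·15.999 + 2·1.008 = 474.026 g/mol.
Mass of Fe per formula unit: 1.80 × 55.845 = 100.521 g.
Weight fraction Fe = 100.521 / 474.026 = 0.2121.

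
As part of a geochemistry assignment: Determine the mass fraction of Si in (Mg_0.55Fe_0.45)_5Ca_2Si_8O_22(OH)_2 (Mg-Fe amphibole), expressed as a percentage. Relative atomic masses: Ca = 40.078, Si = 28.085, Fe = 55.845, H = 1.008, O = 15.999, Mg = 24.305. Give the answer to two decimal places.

Molar mass of (Mg_0.55Fe_0.45)_5Ca_2Si_8O_22(OH)_2: 2.75·24.305 + 2.25·55.845 + 2·40.078 + 8·28.085 + 24·15.999 + 2·1.008 = 883.318 g/mol.
Mass of Si per formula unit: 8 × 28.085 = 224.680 g.
Weight fraction Si = 224.680 / 883.318 = 0.2544.

25.44 wt%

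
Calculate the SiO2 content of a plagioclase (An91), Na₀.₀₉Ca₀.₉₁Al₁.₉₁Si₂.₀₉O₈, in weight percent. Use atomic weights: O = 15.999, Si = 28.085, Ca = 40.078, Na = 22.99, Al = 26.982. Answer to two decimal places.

45.37 wt%

M(Na₀.₀₉Ca₀.₉₁Al₁.₉₁Si₂.₀₉O₈) = 276.765 g/mol; M(SiO2) = 60.083 g/mol.
Moles SiO2 per formula unit = 2.09 Si ÷ 1 = 2.0900.
SiO2 fraction = (2.0900 × 60.083) / 276.765 = 125.573/276.765 = 0.4537.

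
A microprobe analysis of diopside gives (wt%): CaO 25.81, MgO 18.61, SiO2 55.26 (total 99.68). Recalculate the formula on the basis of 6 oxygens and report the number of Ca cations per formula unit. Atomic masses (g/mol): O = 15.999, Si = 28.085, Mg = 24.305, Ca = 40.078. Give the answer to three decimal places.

CaO (M=56.077): mol = 0.46026; Ca = 0.46026, O = 0.46026.
MgO (M=40.304): mol = 0.46174; Mg = 0.46174, O = 0.46174.
SiO2 (M=60.083): mol = 0.91973; Si = 0.91973, O = 1.83946.
ΣO = 2.76146; factor = 6/ΣO = 2.17276.
Ca apfu = 0.46026 × 2.17276 = 1.000.

1.000 Ca apfu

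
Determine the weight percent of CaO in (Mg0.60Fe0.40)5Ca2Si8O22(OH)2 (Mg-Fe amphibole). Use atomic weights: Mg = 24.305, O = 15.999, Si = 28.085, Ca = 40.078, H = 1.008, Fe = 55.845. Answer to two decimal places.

12.81 wt%

M((Mg0.60Fe0.40)5Ca2Si8O22(OH)2) = 875.433 g/mol; M(CaO) = 56.077 g/mol.
Moles CaO per formula unit = 2 Ca ÷ 1 = 2.0000.
CaO fraction = (2.0000 × 56.077) / 875.433 = 112.154/875.433 = 0.1281.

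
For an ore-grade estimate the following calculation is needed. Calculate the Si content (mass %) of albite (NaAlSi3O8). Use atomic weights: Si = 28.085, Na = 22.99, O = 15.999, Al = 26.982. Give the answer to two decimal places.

32.13 mass %

Formula mass = 1*22.99 + 1*26.982 + 3*28.085 + 8*15.999 = 262.219 g/mol, of which 84.255 g is Si.
So Si makes up 84.255/262.219 = 0.3213 of the mass, i.e. 32.13%.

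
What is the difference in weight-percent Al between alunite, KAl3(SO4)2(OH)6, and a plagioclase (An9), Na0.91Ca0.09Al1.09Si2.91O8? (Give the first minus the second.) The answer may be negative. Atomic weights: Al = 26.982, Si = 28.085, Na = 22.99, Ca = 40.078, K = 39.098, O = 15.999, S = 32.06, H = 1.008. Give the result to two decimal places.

8.39 percentage points

M(KAl3(SO4)2(OH)6) = 414.198 g/mol, so wt% Al = 80.946/414.198 × 100 = 19.54%.
M(Na0.91Ca0.09Al1.09Si2.91O8) = 263.658 g/mol, so wt% Al = 29.410/263.658 × 100 = 11.15%.
19.54 − 11.15 = 8.39 pp.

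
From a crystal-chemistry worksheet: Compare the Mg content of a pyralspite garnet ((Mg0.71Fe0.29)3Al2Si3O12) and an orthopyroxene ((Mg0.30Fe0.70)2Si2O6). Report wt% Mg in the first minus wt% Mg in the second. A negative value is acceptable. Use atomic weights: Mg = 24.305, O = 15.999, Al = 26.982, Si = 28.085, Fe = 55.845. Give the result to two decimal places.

6.07 percentage points

First mineral: 51.770 g Mg in 430.562 g formula = 12.02 wt% Mg.
Second mineral: 14.583 g Mg in 244.930 g formula = 5.95 wt% Mg.
12.02% − 5.95% gives a difference of 6.07 percentage points.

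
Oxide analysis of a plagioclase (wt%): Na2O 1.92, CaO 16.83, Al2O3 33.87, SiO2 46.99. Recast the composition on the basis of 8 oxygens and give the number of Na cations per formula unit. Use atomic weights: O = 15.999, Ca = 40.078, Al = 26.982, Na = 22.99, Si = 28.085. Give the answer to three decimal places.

0.171 Na apfu

Na2O (M=61.979): mol = 0.03098; Na = 0.06196, O = 0.03098.
CaO (M=56.077): mol = 0.30012; Ca = 0.30012, O = 0.30012.
Al2O3 (M=101.961): mol = 0.33219; Al = 0.66438, O = 0.99657.
SiO2 (M=60.083): mol = 0.78208; Si = 0.78208, O = 1.56416.
ΣO = 2.89183; factor = 8/ΣO = 2.76641.
Na apfu = 0.06196 × 2.76641 = 0.171.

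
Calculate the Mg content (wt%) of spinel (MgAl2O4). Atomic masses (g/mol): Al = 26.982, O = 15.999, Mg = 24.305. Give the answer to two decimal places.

Formula mass = 1×24.305 + 2×26.982 + 4×15.999 = 142.265 g/mol, of which 24.305 g is Mg.
So Mg makes up 24.305/142.265 = 0.1708 of the mass, i.e. 17.08%.

17.08 wt%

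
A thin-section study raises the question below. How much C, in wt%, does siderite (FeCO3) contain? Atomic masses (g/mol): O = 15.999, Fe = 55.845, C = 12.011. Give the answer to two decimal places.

M(FeCO3) = 115.853 g/mol.
C contributes 1 × 12.011 = 12.011 g per mole.
12.011/115.853 = 0.1037 → 10.37%.

10.37 wt%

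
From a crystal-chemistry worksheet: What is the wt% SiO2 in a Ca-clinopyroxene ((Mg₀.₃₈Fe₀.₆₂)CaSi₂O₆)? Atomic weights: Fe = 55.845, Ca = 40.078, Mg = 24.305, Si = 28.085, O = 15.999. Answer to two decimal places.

50.90 wt%

M((Mg₀.₃₈Fe₀.₆₂)CaSi₂O₆) = 236.102 g/mol; M(SiO2) = 60.083 g/mol.
Moles SiO2 per formula unit = 2 Si ÷ 1 = 2.0000.
SiO2 fraction = (2.0000 × 60.083) / 236.102 = 120.166/236.102 = 0.5090.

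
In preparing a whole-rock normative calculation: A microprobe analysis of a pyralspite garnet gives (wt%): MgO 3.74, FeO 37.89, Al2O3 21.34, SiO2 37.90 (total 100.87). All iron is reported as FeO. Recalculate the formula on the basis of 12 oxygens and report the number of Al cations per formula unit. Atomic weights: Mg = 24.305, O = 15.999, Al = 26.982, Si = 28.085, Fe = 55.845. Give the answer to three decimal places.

2.002 Al apfu

MgO: 3.74/40.304 = 0.09279 mol → 0.09279 mol Mg, 0.09279 mol O.
FeO: 37.89/71.844 = 0.52739 mol → 0.52739 mol Fe, 0.52739 mol O.
Al2O3: 21.34/101.961 = 0.20930 mol → 0.41860 mol Al, 0.62790 mol O.
SiO2: 37.90/60.083 = 0.63079 mol → 0.63079 mol Si, 1.26158 mol O.
Total oxygen = 2.50966 mol. Normalization factor = 12/2.50966 = 4.78152.
Al per 12 O = 0.41860 × 4.78152 = 2.002.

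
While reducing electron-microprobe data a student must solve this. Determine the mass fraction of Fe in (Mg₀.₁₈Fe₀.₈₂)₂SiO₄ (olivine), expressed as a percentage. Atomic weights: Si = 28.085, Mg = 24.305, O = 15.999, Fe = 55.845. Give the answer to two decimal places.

47.60 weight percent

Molar mass of (Mg₀.₁₈Fe₀.₈₂)₂SiO₄: 0.36·24.305 + 1.64·55.845 + 1·28.085 + 4·15.999 = 192.417 g/mol.
Mass of Fe per formula unit: 1.64 × 55.845 = 91.586 g.
Weight fraction Fe = 91.586 / 192.417 = 0.4760.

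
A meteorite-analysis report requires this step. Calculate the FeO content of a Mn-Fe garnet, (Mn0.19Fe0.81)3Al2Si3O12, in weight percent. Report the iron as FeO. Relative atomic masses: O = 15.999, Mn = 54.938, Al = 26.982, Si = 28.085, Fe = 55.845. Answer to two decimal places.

35.11 wt%

M((Mn0.19Fe0.81)3Al2Si3O12) = 497.225 g/mol; M(FeO) = 71.844 g/mol.
Moles FeO per formula unit = 2.43 Fe ÷ 1 = 2.4300.
FeO fraction = (2.4300 × 71.844) / 497.225 = 174.581/497.225 = 0.3511.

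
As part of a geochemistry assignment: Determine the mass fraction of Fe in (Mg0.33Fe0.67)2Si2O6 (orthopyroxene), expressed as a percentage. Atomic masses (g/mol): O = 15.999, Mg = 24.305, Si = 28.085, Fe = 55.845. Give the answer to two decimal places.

30.79 mass %

M((Mg0.33Fe0.67)2Si2O6) = 243.038 g/mol.
Fe contributes 1.34 × 55.845 = 74.832 g per mole.
74.832/243.038 = 0.3079 → 30.79%.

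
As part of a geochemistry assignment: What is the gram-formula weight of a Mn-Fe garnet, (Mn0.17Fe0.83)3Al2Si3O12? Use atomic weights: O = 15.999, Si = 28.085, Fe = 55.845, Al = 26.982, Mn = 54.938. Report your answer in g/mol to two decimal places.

497.28 g/mol

M = 0.51(54.938) + 2.49(55.845) + 2(26.982) + 3(28.085) + 12(15.999)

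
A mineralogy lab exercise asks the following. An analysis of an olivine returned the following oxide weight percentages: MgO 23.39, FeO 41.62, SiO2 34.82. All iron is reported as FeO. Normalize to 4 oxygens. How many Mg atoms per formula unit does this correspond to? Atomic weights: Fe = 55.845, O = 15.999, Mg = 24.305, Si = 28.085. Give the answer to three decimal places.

23.39 wt% MgO ÷ 40.304 g/mol = 0.58034 mol, giving 0.58034 Mg and 0.58034 O.
41.62 wt% FeO ÷ 71.844 g/mol = 0.57931 mol, giving 0.57931 Fe and 0.57931 O.
34.82 wt% SiO2 ÷ 60.083 g/mol = 0.57953 mol, giving 0.57953 Si and 1.15906 O.
Oxygen sums to 2.31871; scaling by 4/2.31871 = 1.72510 puts the formula on 4 O.
Mg: 0.58034 × 1.72510 = 1.001 atoms per formula unit.

1.001 Mg apfu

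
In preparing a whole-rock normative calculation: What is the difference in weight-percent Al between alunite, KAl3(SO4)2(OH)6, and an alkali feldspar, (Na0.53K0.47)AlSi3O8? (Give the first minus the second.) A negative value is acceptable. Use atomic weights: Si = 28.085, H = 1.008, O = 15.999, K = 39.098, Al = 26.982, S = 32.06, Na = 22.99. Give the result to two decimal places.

9.54 percentage points

Al in KAl3(SO4)2(OH)6: molar mass 414.198 g/mol; 3×26.982 = 80.946 g → 19.54 wt%.
Al in (Na0.53K0.47)AlSi3O8: molar mass 269.790 g/mol; 1×26.982 = 26.982 g → 10.00 wt%.
Difference = 19.54 − 10.00 = 9.54 percentage points.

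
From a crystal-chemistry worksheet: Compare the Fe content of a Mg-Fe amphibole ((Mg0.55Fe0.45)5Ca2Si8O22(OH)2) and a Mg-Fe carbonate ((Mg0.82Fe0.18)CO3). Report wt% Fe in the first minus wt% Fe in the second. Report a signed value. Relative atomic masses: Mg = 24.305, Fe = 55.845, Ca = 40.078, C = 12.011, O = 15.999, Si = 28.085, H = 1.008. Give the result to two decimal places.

First mineral: 125.651 g Fe in 883.318 g formula = 14.22 wt% Fe.
Second mineral: 10.052 g Fe in 89.990 g formula = 11.17 wt% Fe.
14.22% − 11.17% gives a difference of 3.05 percentage points.

3.05 percentage points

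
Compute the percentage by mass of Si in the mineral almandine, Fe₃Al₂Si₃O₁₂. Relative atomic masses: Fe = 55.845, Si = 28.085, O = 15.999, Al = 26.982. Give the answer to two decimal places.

16.93 wt%

Formula mass = 3×55.845 + 2×26.982 + 3×28.085 + 12×15.999 = 497.742 g/mol, of which 84.255 g is Si.
So Si makes up 84.255/497.742 = 0.1693 of the mass, i.e. 16.93%.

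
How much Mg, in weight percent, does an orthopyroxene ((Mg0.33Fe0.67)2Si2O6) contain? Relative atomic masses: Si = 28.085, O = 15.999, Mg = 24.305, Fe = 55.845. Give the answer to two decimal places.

6.60 weight percent

Formula mass = 0.66*24.305 + 1.34*55.845 + 2*28.085 + 6*15.999 = 243.038 g/mol, of which 16.041 g is Mg.
So Mg makes up 16.041/243.038 = 0.0660 of the mass, i.e. 6.60%.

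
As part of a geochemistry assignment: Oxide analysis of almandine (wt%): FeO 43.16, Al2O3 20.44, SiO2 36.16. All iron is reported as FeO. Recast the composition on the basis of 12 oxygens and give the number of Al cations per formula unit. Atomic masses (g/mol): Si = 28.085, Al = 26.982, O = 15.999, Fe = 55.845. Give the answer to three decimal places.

FeO: 43.16/71.844 = 0.60075 mol → 0.60075 mol Fe, 0.60075 mol O.
Al2O3: 20.44/101.961 = 0.20047 mol → 0.40094 mol Al, 0.60141 mol O.
SiO2: 36.16/60.083 = 0.60183 mol → 0.60183 mol Si, 1.20366 mol O.
Total oxygen = 2.40582 mol. Normalization factor = 12/2.40582 = 4.98790.
Al per 12 O = 0.40094 × 4.98790 = 2.000.

2.000 Al apfu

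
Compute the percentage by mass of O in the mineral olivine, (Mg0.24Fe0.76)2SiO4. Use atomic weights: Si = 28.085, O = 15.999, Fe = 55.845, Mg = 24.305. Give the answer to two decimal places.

Formula mass = 0.48·24.305 + 1.52·55.845 + 1·28.085 + 4·15.999 = 188.632 g/mol, of which 63.996 g is O.
So O makes up 63.996/188.632 = 0.3393 of the mass, i.e. 33.93%.

33.93 wt%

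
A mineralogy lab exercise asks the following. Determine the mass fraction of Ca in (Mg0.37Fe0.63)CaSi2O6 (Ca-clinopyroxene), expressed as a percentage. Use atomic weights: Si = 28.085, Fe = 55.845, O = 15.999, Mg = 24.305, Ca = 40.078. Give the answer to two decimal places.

16.95 weight percent

Molar mass of (Mg0.37Fe0.63)CaSi2O6: 0.37·24.305 + 0.63·55.845 + 1·40.078 + 2·28.085 + 6·15.999 = 236.417 g/mol.
Mass of Ca per formula unit: 1 × 40.078 = 40.078 g.
Weight fraction Ca = 40.078 / 236.417 = 0.1695.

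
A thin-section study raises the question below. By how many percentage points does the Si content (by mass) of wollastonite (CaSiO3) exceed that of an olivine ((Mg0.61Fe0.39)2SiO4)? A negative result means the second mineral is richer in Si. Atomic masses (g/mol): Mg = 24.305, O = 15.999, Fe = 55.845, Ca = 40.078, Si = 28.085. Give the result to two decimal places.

M(CaSiO3) = 116.160 g/mol, so wt% Si = 28.085/116.160 × 100 = 24.18%.
M((Mg0.61Fe0.39)2SiO4) = 165.292 g/mol, so wt% Si = 28.085/165.292 × 100 = 16.99%.
24.18 − 16.99 = 7.19 pp.

7.19 percentage points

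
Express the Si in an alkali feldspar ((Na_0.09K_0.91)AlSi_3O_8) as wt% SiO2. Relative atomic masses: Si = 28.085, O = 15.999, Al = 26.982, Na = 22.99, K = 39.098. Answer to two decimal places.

Formula mass = 276.877 g/mol.
3 Si → 3.0000 mol SiO2 per formula unit; M(SiO2) = 60.083, so SiO2 mass = 180.249 g.
180.249/276.877 × 100 = 65.10 wt%.

65.10 wt%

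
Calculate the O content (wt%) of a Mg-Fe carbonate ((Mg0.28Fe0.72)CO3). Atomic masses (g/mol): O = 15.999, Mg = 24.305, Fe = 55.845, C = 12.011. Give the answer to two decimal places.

44.85 wt%

Molar mass of (Mg0.28Fe0.72)CO3: 0.28×24.305 + 0.72×55.845 + 1×12.011 + 3×15.999 = 107.022 g/mol.
Mass of O per formula unit: 3 × 15.999 = 47.997 g.
Weight fraction O = 47.997 / 107.022 = 0.4485.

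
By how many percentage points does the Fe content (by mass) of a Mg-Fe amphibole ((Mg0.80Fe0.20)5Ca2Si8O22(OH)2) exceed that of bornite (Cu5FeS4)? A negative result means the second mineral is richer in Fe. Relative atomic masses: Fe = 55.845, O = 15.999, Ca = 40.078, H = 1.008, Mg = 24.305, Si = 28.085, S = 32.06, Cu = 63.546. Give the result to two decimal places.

M((Mg0.80Fe0.20)5Ca2Si8O22(OH)2) = 843.893 g/mol, so wt% Fe = 55.845/843.893 × 100 = 6.62%.
M(Cu5FeS4) = 501.815 g/mol, so wt% Fe = 55.845/501.815 × 100 = 11.13%.
6.62 − 11.13 = -4.51 pp.

-4.51 percentage points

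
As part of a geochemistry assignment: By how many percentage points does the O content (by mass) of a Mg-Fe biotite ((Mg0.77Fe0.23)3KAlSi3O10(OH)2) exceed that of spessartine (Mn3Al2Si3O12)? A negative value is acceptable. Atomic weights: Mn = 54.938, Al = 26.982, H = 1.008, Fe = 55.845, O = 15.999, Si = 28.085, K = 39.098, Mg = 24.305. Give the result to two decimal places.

First mineral: 191.988 g O in 439.017 g formula = 43.73 wt% O.
Second mineral: 191.988 g O in 495.021 g formula = 38.78 wt% O.
43.73% − 38.78% gives a difference of 4.95 percentage points.

4.95 percentage points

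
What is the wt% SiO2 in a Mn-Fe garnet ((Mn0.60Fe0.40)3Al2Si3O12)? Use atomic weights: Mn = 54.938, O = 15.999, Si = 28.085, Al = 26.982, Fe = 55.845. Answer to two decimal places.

Formula mass = 496.109 g/mol.
3 Si → 3.0000 mol SiO2 per formula unit; M(SiO2) = 60.083, so SiO2 mass = 180.249 g.
180.249/496.109 × 100 = 36.33 wt%.

36.33 wt%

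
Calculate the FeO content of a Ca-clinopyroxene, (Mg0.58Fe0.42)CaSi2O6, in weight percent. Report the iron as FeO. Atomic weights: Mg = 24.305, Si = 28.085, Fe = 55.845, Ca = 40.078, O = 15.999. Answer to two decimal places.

13.13 wt%

Formula mass = 229.794 g/mol.
0.42 Fe → 0.4200 mol FeO per formula unit; M(FeO) = 71.844, so FeO mass = 30.174 g.
30.174/229.794 × 100 = 13.13 wt%.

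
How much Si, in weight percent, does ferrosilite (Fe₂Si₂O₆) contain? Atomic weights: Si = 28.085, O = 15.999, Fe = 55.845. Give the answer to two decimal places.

Formula mass = 2*55.845 + 2*28.085 + 6*15.999 = 263.854 g/mol, of which 56.170 g is Si.
So Si makes up 56.170/263.854 = 0.2129 of the mass, i.e. 21.29%.

21.29 weight percent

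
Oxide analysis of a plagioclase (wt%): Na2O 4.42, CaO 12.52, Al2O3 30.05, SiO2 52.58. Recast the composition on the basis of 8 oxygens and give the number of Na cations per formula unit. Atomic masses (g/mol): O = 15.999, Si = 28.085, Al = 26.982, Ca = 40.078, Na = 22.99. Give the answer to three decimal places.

0.390 Na apfu

Na2O (M=61.979): mol = 0.07131; Na = 0.14262, O = 0.07131.
CaO (M=56.077): mol = 0.22326; Ca = 0.22326, O = 0.22326.
Al2O3 (M=101.961): mol = 0.29472; Al = 0.58944, O = 0.88416.
SiO2 (M=60.083): mol = 0.87512; Si = 0.87512, O = 1.75024.
ΣO = 2.92897; factor = 8/ΣO = 2.73134.
Na apfu = 0.14262 × 2.73134 = 0.390.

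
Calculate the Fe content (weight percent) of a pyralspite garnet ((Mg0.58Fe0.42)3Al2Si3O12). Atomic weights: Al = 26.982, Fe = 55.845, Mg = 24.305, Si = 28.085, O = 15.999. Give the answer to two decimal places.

Formula mass = 1.74×24.305 + 1.26×55.845 + 2×26.982 + 3×28.085 + 12×15.999 = 442.862 g/mol, of which 70.365 g is Fe.
So Fe makes up 70.365/442.862 = 0.1589 of the mass, i.e. 15.89%.

15.89 weight percent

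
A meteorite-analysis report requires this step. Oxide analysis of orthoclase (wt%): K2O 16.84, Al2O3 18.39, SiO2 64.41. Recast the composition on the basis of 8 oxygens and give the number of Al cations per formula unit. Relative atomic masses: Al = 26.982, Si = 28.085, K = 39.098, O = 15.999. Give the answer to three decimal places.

1.008 Al apfu

K2O: 16.84/94.195 = 0.17878 mol → 0.35756 mol K, 0.17878 mol O.
Al2O3: 18.39/101.961 = 0.18036 mol → 0.36072 mol Al, 0.54108 mol O.
SiO2: 64.41/60.083 = 1.07202 mol → 1.07202 mol Si, 2.14404 mol O.
Total oxygen = 2.86390 mol. Normalization factor = 8/2.86390 = 2.79339.
Al per 8 O = 0.36072 × 2.79339 = 1.008.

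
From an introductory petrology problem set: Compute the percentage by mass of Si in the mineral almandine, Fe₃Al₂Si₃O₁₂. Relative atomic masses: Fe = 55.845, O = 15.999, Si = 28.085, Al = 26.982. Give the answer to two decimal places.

16.93 mass %

Molar mass of Fe₃Al₂Si₃O₁₂: 3×55.845 + 2×26.982 + 3×28.085 + 12×15.999 = 497.742 g/mol.
Mass of Si per formula unit: 3 × 28.085 = 84.255 g.
Weight fraction Si = 84.255 / 497.742 = 0.1693.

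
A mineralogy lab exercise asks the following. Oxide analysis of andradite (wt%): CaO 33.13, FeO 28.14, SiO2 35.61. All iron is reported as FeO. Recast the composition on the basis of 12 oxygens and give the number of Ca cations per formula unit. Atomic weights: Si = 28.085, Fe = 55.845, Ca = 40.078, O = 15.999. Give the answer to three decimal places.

3.270 Ca apfu

CaO (M=56.077): mol = 0.59079; Ca = 0.59079, O = 0.59079.
FeO (M=71.844): mol = 0.39168; Fe = 0.39168, O = 0.39168.
SiO2 (M=60.083): mol = 0.59268; Si = 0.59268, O = 1.18536.
ΣO = 2.16783; factor = 12/ΣO = 5.53549.
Ca apfu = 0.59079 × 5.53549 = 3.270.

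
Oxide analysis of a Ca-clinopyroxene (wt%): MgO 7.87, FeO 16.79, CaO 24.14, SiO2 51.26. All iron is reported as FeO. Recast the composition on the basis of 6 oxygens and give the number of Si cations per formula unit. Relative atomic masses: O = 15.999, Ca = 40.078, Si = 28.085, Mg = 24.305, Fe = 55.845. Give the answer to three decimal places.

MgO (M=40.304): mol = 0.19527; Mg = 0.19527, O = 0.19527.
FeO (M=71.844): mol = 0.23370; Fe = 0.23370, O = 0.23370.
CaO (M=56.077): mol = 0.43048; Ca = 0.43048, O = 0.43048.
SiO2 (M=60.083): mol = 0.85315; Si = 0.85315, O = 1.70630.
ΣO = 2.56575; factor = 6/ΣO = 2.33850.
Si apfu = 0.85315 × 2.33850 = 1.995.

1.995 Si apfu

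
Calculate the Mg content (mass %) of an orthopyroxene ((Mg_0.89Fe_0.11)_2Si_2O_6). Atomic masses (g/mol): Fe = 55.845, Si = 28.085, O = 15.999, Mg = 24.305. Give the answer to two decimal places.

20.83 mass %

Molar mass of (Mg_0.89Fe_0.11)_2Si_2O_6: 1.78×24.305 + 0.22×55.845 + 2×28.085 + 6×15.999 = 207.713 g/mol.
Mass of Mg per formula unit: 1.78 × 24.305 = 43.263 g.
Weight fraction Mg = 43.263 / 207.713 = 0.2083.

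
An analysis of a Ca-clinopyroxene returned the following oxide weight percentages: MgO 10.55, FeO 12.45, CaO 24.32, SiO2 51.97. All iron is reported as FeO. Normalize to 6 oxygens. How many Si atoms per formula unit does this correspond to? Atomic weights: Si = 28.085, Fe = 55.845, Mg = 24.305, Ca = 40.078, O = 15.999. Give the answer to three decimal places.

1.997 Si apfu

MgO: 10.55/40.304 = 0.26176 mol → 0.26176 mol Mg, 0.26176 mol O.
FeO: 12.45/71.844 = 0.17329 mol → 0.17329 mol Fe, 0.17329 mol O.
CaO: 24.32/56.077 = 0.43369 mol → 0.43369 mol Ca, 0.43369 mol O.
SiO2: 51.97/60.083 = 0.86497 mol → 0.86497 mol Si, 1.72994 mol O.
Total oxygen = 2.59868 mol. Normalization factor = 6/2.59868 = 2.30886.
Si per 6 O = 0.86497 × 2.30886 = 1.997.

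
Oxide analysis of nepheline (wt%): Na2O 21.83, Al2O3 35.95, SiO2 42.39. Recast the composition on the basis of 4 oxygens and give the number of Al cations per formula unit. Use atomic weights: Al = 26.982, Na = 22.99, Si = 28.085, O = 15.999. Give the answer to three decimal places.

Na2O: 21.83/61.979 = 0.35222 mol → 0.70444 mol Na, 0.35222 mol O.
Al2O3: 35.95/101.961 = 0.35259 mol → 0.70518 mol Al, 1.05777 mol O.
SiO2: 42.39/60.083 = 0.70552 mol → 0.70552 mol Si, 1.41104 mol O.
Total oxygen = 2.82103 mol. Normalization factor = 4/2.82103 = 1.41792.
Al per 4 O = 0.70518 × 1.41792 = 1.000.

1.000 Al apfu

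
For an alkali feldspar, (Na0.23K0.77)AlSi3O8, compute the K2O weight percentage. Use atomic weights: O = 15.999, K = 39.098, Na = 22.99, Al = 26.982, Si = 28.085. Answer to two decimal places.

13.21 wt%

Molar mass of (Na0.23K0.77)AlSi3O8 = 0.23*22.99 + 0.77*39.098 + 1*26.982 + 3*28.085 + 8*15.999 = 274.622 g/mol.
Each formula unit contains 0.77 K, equivalent to 0.77/2 = 0.3850 mol K2O.
M(K2O) = 2×39.098 + 1×15.999 = 94.195 g/mol.
Mass of K2O per formula unit = 0.3850 × 94.195 = 36.265 g.
K2O wt% = 36.265 / 274.622 × 100 = 13.21%.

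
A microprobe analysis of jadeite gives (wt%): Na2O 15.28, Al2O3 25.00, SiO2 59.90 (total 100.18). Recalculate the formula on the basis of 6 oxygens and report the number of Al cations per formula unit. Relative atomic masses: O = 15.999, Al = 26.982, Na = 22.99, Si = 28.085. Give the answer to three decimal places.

15.28 wt% Na2O ÷ 61.979 g/mol = 0.24654 mol, giving 0.49308 Na and 0.24654 O.
25.00 wt% Al2O3 ÷ 101.961 g/mol = 0.24519 mol, giving 0.49038 Al and 0.73557 O.
59.90 wt% SiO2 ÷ 60.083 g/mol = 0.99695 mol, giving 0.99695 Si and 1.99390 O.
Oxygen sums to 2.97601; scaling by 6/2.97601 = 2.01612 puts the formula on 6 O.
Al: 0.49038 × 2.01612 = 0.989 atoms per formula unit.

0.989 Al apfu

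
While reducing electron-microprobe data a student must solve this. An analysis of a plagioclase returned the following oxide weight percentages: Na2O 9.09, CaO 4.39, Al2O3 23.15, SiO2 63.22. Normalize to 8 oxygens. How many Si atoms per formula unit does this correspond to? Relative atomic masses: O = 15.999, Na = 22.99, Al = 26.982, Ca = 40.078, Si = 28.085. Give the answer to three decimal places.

9.09 wt% Na2O ÷ 61.979 g/mol = 0.14666 mol, giving 0.29332 Na and 0.14666 O.
4.39 wt% CaO ÷ 56.077 g/mol = 0.07829 mol, giving 0.07829 Ca and 0.07829 O.
23.15 wt% Al2O3 ÷ 101.961 g/mol = 0.22705 mol, giving 0.45410 Al and 0.68115 O.
63.22 wt% SiO2 ÷ 60.083 g/mol = 1.05221 mol, giving 1.05221 Si and 2.10442 O.
Oxygen sums to 3.01052; scaling by 8/3.01052 = 2.65735 puts the formula on 8 O.
Si: 1.05221 × 2.65735 = 2.796 atoms per formula unit.

2.796 Si apfu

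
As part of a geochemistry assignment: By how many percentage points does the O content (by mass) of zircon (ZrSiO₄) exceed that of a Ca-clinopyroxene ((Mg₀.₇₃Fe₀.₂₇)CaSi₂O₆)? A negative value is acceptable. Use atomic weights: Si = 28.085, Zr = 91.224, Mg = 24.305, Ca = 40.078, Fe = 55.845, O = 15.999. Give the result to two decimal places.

-7.74 percentage points

First mineral: 63.996 g O in 183.305 g formula = 34.91 wt% O.
Second mineral: 95.994 g O in 225.063 g formula = 42.65 wt% O.
34.91% − 42.65% gives a difference of -7.74 percentage points.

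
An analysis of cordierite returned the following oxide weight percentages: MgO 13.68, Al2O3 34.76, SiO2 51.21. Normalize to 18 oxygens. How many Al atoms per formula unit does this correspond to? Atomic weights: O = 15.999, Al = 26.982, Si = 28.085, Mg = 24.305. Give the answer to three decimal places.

4.002 Al apfu

MgO (M=40.304): mol = 0.33942; Mg = 0.33942, O = 0.33942.
Al2O3 (M=101.961): mol = 0.34091; Al = 0.68182, O = 1.02273.
SiO2 (M=60.083): mol = 0.85232; Si = 0.85232, O = 1.70464.
ΣO = 3.06679; factor = 18/ΣO = 5.86933.
Al apfu = 0.68182 × 5.86933 = 4.002.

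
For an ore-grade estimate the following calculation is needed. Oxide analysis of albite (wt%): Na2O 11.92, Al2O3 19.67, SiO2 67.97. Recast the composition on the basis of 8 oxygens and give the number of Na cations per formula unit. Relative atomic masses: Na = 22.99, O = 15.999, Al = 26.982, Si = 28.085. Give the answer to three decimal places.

Na2O: 11.92/61.979 = 0.19232 mol → 0.38464 mol Na, 0.19232 mol O.
Al2O3: 19.67/101.961 = 0.19292 mol → 0.38584 mol Al, 0.57876 mol O.
SiO2: 67.97/60.083 = 1.13127 mol → 1.13127 mol Si, 2.26254 mol O.
Total oxygen = 3.03362 mol. Normalization factor = 8/3.03362 = 2.63711.
Na per 8 O = 0.38464 × 2.63711 = 1.014.

1.014 Na apfu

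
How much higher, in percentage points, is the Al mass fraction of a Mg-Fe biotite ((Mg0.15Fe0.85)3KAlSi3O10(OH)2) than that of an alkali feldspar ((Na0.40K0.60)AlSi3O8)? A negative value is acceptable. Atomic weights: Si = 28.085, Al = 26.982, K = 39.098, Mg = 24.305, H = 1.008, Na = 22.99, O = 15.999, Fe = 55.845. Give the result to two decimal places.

-4.50 percentage points

M((Mg0.15Fe0.85)3KAlSi3O10(OH)2) = 497.681 g/mol, so wt% Al = 26.982/497.681 × 100 = 5.42%.
M((Na0.40K0.60)AlSi3O8) = 271.884 g/mol, so wt% Al = 26.982/271.884 × 100 = 9.92%.
5.42 − 9.92 = -4.50 pp.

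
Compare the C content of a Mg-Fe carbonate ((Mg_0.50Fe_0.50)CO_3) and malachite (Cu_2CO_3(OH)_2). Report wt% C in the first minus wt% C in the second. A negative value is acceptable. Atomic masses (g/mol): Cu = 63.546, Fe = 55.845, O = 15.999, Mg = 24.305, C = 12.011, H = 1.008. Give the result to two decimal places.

6.57 percentage points

M((Mg_0.50Fe_0.50)CO_3) = 100.083 g/mol, so wt% C = 12.011/100.083 × 100 = 12.00%.
M(Cu_2CO_3(OH)_2) = 221.114 g/mol, so wt% C = 12.011/221.114 × 100 = 5.43%.
12.00 − 5.43 = 6.57 pp.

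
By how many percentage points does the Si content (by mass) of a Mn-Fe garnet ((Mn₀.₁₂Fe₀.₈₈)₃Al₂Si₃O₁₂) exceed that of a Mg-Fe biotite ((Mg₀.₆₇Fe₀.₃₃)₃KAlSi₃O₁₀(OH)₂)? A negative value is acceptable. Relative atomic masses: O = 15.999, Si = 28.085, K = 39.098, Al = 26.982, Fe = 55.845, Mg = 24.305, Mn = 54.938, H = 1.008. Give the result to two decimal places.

-1.85 percentage points

First mineral: 84.255 g Si in 497.415 g formula = 16.94 wt% Si.
Second mineral: 84.255 g Si in 448.479 g formula = 18.79 wt% Si.
16.94% − 18.79% gives a difference of -1.85 percentage points.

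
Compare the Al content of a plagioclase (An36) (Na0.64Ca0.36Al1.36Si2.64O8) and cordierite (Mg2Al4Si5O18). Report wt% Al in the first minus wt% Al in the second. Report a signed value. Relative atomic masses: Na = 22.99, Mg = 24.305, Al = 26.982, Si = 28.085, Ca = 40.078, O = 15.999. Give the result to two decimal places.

First mineral: 36.696 g Al in 267.974 g formula = 13.69 wt% Al.
Second mineral: 107.928 g Al in 584.945 g formula = 18.45 wt% Al.
13.69% − 18.45% gives a difference of -4.76 percentage points.

-4.76 percentage points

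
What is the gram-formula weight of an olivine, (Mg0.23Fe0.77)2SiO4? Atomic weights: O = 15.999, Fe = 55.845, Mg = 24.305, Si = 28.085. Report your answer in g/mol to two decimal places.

M = 0.46×24.305 + 1.54×55.845 + 1×28.085 + 4×15.999

189.26 g/mol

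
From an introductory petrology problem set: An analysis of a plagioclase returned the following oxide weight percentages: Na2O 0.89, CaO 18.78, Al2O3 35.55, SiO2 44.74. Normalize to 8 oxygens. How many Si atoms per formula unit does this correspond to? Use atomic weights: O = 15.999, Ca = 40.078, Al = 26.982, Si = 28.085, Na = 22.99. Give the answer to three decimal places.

2.065 Si apfu

0.89 wt% Na2O ÷ 61.979 g/mol = 0.01436 mol, giving 0.02872 Na and 0.01436 O.
18.78 wt% CaO ÷ 56.077 g/mol = 0.33490 mol, giving 0.33490 Ca and 0.33490 O.
35.55 wt% Al2O3 ÷ 101.961 g/mol = 0.34866 mol, giving 0.69732 Al and 1.04598 O.
44.74 wt% SiO2 ÷ 60.083 g/mol = 0.74464 mol, giving 0.74464 Si and 1.48928 O.
Oxygen sums to 2.88452; scaling by 8/2.88452 = 2.77343 puts the formula on 8 O.
Si: 0.74464 × 2.77343 = 2.065 atoms per formula unit.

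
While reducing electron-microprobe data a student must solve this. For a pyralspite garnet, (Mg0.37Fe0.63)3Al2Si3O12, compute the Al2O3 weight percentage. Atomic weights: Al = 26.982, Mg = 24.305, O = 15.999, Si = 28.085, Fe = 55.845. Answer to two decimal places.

22.03 wt%

Formula mass = 462.733 g/mol.
2 Al → 1.0000 mol Al2O3 per formula unit; M(Al2O3) = 101.961, so Al2O3 mass = 101.961 g.
101.961/462.733 × 100 = 22.03 wt%.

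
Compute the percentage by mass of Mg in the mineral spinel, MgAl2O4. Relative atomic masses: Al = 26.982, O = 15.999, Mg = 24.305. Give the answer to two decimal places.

17.08 mass %

Formula mass = 1×24.305 + 2×26.982 + 4×15.999 = 142.265 g/mol, of which 24.305 g is Mg.
So Mg makes up 24.305/142.265 = 0.1708 of the mass, i.e. 17.08%.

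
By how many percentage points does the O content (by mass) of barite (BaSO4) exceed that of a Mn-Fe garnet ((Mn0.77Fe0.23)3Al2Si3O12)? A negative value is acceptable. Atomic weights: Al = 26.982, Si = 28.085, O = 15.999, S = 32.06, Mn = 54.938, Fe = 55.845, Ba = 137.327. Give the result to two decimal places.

First mineral: 63.996 g O in 233.383 g formula = 27.42 wt% O.
Second mineral: 191.988 g O in 495.647 g formula = 38.73 wt% O.
27.42% − 38.73% gives a difference of -11.31 percentage points.

-11.31 percentage points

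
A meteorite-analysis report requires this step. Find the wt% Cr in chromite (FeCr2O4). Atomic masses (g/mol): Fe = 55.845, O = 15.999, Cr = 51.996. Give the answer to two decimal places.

46.46 mass %

Molar mass of FeCr2O4: 1×55.845 + 2×51.996 + 4×15.999 = 223.833 g/mol.
Mass of Cr per formula unit: 2 × 51.996 = 103.992 g.
Weight fraction Cr = 103.992 / 223.833 = 0.4646.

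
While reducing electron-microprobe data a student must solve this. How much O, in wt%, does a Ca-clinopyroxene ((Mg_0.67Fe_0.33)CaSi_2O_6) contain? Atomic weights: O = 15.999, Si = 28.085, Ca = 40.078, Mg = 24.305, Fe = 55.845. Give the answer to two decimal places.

42.30 wt%

Formula mass = 0.67*24.305 + 0.33*55.845 + 1*40.078 + 2*28.085 + 6*15.999 = 226.955 g/mol, of which 95.994 g is O.
So O makes up 95.994/226.955 = 0.4230 of the mass, i.e. 42.30%.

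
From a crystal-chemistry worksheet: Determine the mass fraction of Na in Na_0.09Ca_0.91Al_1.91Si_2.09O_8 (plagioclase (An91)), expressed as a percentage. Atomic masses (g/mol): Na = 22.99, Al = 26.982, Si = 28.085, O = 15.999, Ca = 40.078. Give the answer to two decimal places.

Molar mass of Na_0.09Ca_0.91Al_1.91Si_2.09O_8: 0.09×22.99 + 0.91×40.078 + 1.91×26.982 + 2.09×28.085 + 8×15.999 = 276.765 g/mol.
Mass of Na per formula unit: 0.09 × 22.99 = 2.069 g.
Weight fraction Na = 2.069 / 276.765 = 0.0075.

0.75 mass %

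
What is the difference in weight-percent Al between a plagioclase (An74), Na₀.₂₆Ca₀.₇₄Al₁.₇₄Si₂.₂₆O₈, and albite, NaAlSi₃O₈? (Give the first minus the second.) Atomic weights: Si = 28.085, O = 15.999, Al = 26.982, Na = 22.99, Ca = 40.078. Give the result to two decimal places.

First mineral: 46.949 g Al in 274.048 g formula = 17.13 wt% Al.
Second mineral: 26.982 g Al in 262.219 g formula = 10.29 wt% Al.
17.13% − 10.29% gives a difference of 6.84 percentage points.

6.84 percentage points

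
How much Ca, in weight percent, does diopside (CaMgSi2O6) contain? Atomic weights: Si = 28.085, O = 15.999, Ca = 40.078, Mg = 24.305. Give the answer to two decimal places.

18.51 weight percent

Molar mass of CaMgSi2O6: 1·40.078 + 1·24.305 + 2·28.085 + 6·15.999 = 216.547 g/mol.
Mass of Ca per formula unit: 1 × 40.078 = 40.078 g.
Weight fraction Ca = 40.078 / 216.547 = 0.1851.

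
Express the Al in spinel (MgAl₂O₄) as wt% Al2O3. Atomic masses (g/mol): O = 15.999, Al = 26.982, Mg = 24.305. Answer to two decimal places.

Molar mass of MgAl₂O₄ = 1×24.305 + 2×26.982 + 4×15.999 = 142.265 g/mol.
Each formula unit contains 2 Al, equivalent to 2/2 = 1.0000 mol Al2O3.
M(Al2O3) = 2×26.982 + 3×15.999 = 101.961 g/mol.
Mass of Al2O3 per formula unit = 1.0000 × 101.961 = 101.961 g.
Al2O3 wt% = 101.961 / 142.265 × 100 = 71.67%.

71.67 wt%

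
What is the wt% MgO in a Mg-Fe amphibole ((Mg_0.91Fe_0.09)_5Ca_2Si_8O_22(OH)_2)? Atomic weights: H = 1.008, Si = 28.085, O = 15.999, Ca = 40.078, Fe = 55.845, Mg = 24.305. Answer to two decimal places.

Molar mass of (Mg_0.91Fe_0.09)_5Ca_2Si_8O_22(OH)_2 = 4.55·24.305 + 0.45·55.845 + 2·40.078 + 8·28.085 + 24·15.999 + 2·1.008 = 826.546 g/mol.
Each formula unit contains 4.55 Mg, equivalent to 4.55/1 = 4.5500 mol MgO.
M(MgO) = 1×24.305 + 1×15.999 = 40.304 g/mol.
Mass of MgO per formula unit = 4.5500 × 40.304 = 183.383 g.
MgO wt% = 183.383 / 826.546 × 100 = 22.19%.

22.19 wt%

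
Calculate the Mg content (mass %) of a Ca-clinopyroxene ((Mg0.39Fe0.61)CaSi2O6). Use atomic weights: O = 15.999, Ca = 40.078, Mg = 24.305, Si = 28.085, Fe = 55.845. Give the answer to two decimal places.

Formula mass = 0.39·24.305 + 0.61·55.845 + 1·40.078 + 2·28.085 + 6·15.999 = 235.786 g/mol, of which 9.479 g is Mg.
So Mg makes up 9.479/235.786 = 0.0402 of the mass, i.e. 4.02%.

4.02 mass %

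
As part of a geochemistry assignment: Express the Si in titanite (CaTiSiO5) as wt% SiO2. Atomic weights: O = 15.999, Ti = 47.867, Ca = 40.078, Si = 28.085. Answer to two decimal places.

M(CaTiSiO5) = 196.025 g/mol; M(SiO2) = 60.083 g/mol.
Moles SiO2 per formula unit = 1 Si ÷ 1 = 1.0000.
SiO2 fraction = (1.0000 × 60.083) / 196.025 = 60.083/196.025 = 0.3065.

30.65 wt%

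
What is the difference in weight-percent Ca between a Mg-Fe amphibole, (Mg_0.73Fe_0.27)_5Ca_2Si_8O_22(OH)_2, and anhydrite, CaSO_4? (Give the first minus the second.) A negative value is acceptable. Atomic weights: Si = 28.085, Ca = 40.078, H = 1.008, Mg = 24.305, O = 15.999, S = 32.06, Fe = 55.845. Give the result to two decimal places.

First mineral: 80.156 g Ca in 854.932 g formula = 9.38 wt% Ca.
Second mineral: 40.078 g Ca in 136.134 g formula = 29.44 wt% Ca.
9.38% − 29.44% gives a difference of -20.06 percentage points.

-20.06 percentage points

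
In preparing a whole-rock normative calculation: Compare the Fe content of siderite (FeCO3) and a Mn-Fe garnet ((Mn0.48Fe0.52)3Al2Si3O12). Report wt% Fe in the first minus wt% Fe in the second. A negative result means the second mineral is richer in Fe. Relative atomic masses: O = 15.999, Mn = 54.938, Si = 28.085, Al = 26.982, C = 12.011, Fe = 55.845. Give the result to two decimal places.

30.65 percentage points

Fe in FeCO3: molar mass 115.853 g/mol; 1×55.845 = 55.845 g → 48.20 wt%.
Fe in (Mn0.48Fe0.52)3Al2Si3O12: molar mass 496.436 g/mol; 1.56×55.845 = 87.118 g → 17.55 wt%.
Difference = 48.20 − 17.55 = 30.65 percentage points.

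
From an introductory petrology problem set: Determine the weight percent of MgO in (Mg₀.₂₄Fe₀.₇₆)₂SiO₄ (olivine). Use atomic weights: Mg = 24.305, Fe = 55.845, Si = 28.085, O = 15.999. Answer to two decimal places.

Molar mass of (Mg₀.₂₄Fe₀.₇₆)₂SiO₄ = 0.48×24.305 + 1.52×55.845 + 1×28.085 + 4×15.999 = 188.632 g/mol.
Each formula unit contains 0.48 Mg, equivalent to 0.48/1 = 0.4800 mol MgO.
M(MgO) = 1×24.305 + 1×15.999 = 40.304 g/mol.
Mass of MgO per formula unit = 0.4800 × 40.304 = 19.346 g.
MgO wt% = 19.346 / 188.632 × 100 = 10.26%.

10.26 wt%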